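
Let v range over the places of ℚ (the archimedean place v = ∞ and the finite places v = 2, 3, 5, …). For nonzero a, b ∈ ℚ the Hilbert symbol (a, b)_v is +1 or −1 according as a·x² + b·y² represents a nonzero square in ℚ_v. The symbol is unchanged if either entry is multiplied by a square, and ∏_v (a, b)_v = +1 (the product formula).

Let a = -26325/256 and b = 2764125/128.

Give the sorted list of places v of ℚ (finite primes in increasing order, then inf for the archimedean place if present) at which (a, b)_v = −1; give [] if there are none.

Mod squares: a ≡ -13, b ≡ 2730. Check v ∈ {∞, 2, 3, 5, 7, 13}.
v=13: a=13^1·(≡9), b=13^1·(≡8) mod 13; (9|13)=+1, (8|13)=-1; (−1)^{1·1·6}·(+1)^1·(-1)^1 = -1.
v=2: v_2(a)=-8, v_2(b)=-7; units ≡ 3, 5 (mod 8); ε·ε+αω+βω = 1·0+-8·1+-7·1 ≡ 1  ⇒  (a,b)_2 = -1.
v=∞: -13 < 0 and 2730 > 0  ⇒  (a,b)_∞ = +1.
v=3: a=3^4·(≡2), b=3^5·(≡1) mod 3; (2|3)=-1, (1|3)=+1; (−1)^{4·5·1}·(-1)^5·(+1)^4 = -1.
v=5: a=5^2·(≡2), b=5^3·(≡1) mod 5; (2|5)=-1, (1|5)=+1; (−1)^{2·3·2}·(-1)^3·(+1)^2 = -1.
v=7: a=7^0·(≡4), b=7^1·(≡6) mod 7; (4|7)=+1, (6|7)=-1; (−1)^{0·1·3}·(+1)^1·(-1)^0 = +1.
(-13, 2730 / ℚ) ramifies at {2, 3, 5, 13}: a division algebra.

[2, 3, 5, 13]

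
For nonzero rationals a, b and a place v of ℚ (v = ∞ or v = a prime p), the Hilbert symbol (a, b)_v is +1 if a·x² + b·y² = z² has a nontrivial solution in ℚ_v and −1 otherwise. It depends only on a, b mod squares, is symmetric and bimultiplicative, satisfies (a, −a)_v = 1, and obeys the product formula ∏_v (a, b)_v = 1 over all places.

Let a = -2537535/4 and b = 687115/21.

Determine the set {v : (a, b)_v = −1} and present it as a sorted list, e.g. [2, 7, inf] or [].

[]

Mod squares: a ≡ -15015, b ≡ 15015. Check v ∈ {∞, 2, 3, 5, 7, 11, 13, 31}.
v=5: a=5^1·(≡2), b=5^1·(≡3) mod 5; (2|5)=-1, (3|5)=-1; (−1)^{1·1·2}·(-1)^1·(-1)^1 = +1.
v=7: a=7^1·(≡1), b=7^-1·(≡3) mod 7; (1|7)=+1, (3|7)=-1; (−1)^{1·-1·3}·(+1)^-1·(-1)^1 = +1.
v=3: a=3^1·(≡2), b=3^-1·(≡1) mod 3; (2|3)=-1, (1|3)=+1; (−1)^{1·-1·1}·(-1)^-1·(+1)^1 = +1.
v=13: a=13^3·(≡7), b=13^1·(≡11) mod 13; (7|13)=-1, (11|13)=-1; (−1)^{3·1·6}·(-1)^1·(-1)^3 = +1.
v=∞: -15015 < 0 and 15015 > 0  ⇒  (a,b)_∞ = +1.
v=11: a=11^1·(≡10), b=11^1·(≡4) mod 11; (10|11)=-1, (4|11)=+1; (−1)^{1·1·5}·(-1)^1·(+1)^1 = +1.
v=2: v_2(a)=-2, v_2(b)=0; units ≡ 1, 7 (mod 8); ε·ε+αω+βω = 0·1+-2·0+0·0 ≡ 0  ⇒  (a,b)_2 = +1.
v=31: a=31^0·(≡8), b=31^2·(≡6) mod 31; (8|31)=+1, (6|31)=-1; (−1)^{0·2·15}·(+1)^2·(-1)^0 = +1.
Ram(a, b) = ∅: the form -15015·x² + 15015·y² − z² is isotropic over every ℚ_v, so by Hasse–Minkowski it is isotropic over ℚ.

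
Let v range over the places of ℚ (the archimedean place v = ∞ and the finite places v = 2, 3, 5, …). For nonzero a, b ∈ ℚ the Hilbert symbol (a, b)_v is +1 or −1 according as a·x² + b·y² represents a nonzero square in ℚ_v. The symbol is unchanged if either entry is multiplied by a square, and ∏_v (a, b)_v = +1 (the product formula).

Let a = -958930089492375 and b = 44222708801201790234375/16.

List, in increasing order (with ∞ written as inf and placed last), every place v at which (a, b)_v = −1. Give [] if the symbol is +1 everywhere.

[5, 11, 19, 23]

(a, b) ≡ (-55, 39767) mod (ℚ^×)²; places V = {2, 3, 5, 7, 11, 13, 19, 23, ∞}.
(a,b)_2: α=0, β=-4; u≡1, v≡7 (mod 8); ε(u)ε(v)=0·1, αω(v)=0·0, βω(u)=-4·0; sum ≡ 0  ⇒  +1.
(a,b)_11: α=1, u≡6; β=2, v≡10 (mod 11); (6|11)=-1, (10|11)=-1; sign (−1)^0·-1^2·-1^1 = -1.
(a,b)_19: α=2, u≡14; β=3, v≡2 (mod 19); (14|19)=-1, (2|19)=-1; sign (−1)^0·-1^3·-1^2 = -1.
(a,b)_7: α=4, u≡2; β=1, v≡4 (mod 7); (2|7)=+1, (4|7)=+1; sign (−1)^0·+1^1·+1^4 = +1.
(a,b)_23: α=2, u≡21; β=3, v≡1 (mod 23); (21|23)=-1, (1|23)=+1; sign (−1)^0·-1^3·+1^2 = -1.
(a,b)_3: α=2, u≡2; β=6, v≡2 (mod 3); (2|3)=-1, (2|3)=-1; sign (−1)^0·-1^6·-1^2 = +1.
(a,b)_13: α=2, u≡4; β=3, v≡12 (mod 13); (4|13)=+1, (12|13)=+1; sign (−1)^0·+1^3·+1^2 = +1.
(a,b)_5: α=3, u≡1; β=8, v≡3 (mod 5); (1|5)=+1, (3|5)=-1; sign (−1)^0·+1^8·-1^3 = -1.
(a,b)_∞: sgn(-55)=−, sgn(39767)=+, so +1.
Ram(-55, 39767) = {5, 11, 19, 23}; no ℚ_5-point on the conic.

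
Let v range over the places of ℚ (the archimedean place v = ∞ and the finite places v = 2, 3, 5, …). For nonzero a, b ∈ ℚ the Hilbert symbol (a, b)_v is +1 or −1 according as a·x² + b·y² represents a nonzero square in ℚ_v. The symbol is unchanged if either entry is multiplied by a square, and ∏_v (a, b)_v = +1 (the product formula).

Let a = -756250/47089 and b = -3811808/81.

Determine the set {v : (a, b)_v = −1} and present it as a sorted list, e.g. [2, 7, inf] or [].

(a, b) ≡ (-10, -4862) mod (ℚ^×)²; places V = {2, 3, 5, 7, 11, 13, 17, 31, ∞}.
(a,b)_5: α=5, u≡2; β=0, v≡2 (mod 5); (2|5)=-1, (2|5)=-1; sign (−1)^0·-1^0·-1^5 = -1.
(a,b)_2: α=1, β=5; u≡3, v≡1 (mod 8); ε(u)ε(v)=1·0, αω(v)=1·0, βω(u)=5·1; sum ≡ 1  ⇒  -1.
(a,b)_7: α=-2, u≡1; β=2, v≡5 (mod 7); (1|7)=+1, (5|7)=-1; sign (−1)^0·+1^2·-1^-2 = +1.
(a,b)_3: α=0, u≡2; β=-4, v≡1 (mod 3); (2|3)=-1, (1|3)=+1; sign (−1)^0·-1^-4·+1^0 = +1.
(a,b)_11: α=2, u≡1; β=1, v≡4 (mod 11); (1|11)=+1, (4|11)=+1; sign (−1)^0·+1^1·+1^2 = +1.
(a,b)_∞: sgn(-10)=−, sgn(-4862)=−, so -1.
(a,b)_13: α=0, u≡4; β=1, v≡4 (mod 13); (4|13)=+1, (4|13)=+1; sign (−1)^0·+1^1·+1^0 = +1.
(a,b)_17: α=0, u≡5; β=1, v≡7 (mod 17); (5|17)=-1, (7|17)=-1; sign (−1)^0·-1^1·-1^0 = -1.
(a,b)_31: α=-2, u≡29; β=0, v≡4 (mod 31); (29|31)=-1, (4|31)=+1; sign (−1)^0·-1^0·+1^-2 = +1.
Ram(-10, -4862) = {2, 5, 17, ∞}; no ℚ_2-point on the conic.

[2, 5, 17, inf]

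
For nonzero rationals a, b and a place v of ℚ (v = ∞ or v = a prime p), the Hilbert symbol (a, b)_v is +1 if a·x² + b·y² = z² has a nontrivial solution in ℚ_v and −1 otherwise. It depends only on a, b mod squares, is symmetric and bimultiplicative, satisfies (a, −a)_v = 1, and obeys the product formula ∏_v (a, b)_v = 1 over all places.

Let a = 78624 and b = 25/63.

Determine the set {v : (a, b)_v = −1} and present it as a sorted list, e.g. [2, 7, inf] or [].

Mod squares: a ≡ 546, b ≡ 7. Check v ∈ {∞, 2, 3, 5, 7, 13}.
v=2: v_2(a)=5, v_2(b)=0; units ≡ 1, 7 (mod 8); ε·ε+αω+βω = 0·1+5·0+0·0 ≡ 0  ⇒  (a,b)_2 = +1.
v=3: a=3^3·(≡2), b=3^-2·(≡1) mod 3; (2|3)=-1, (1|3)=+1; (−1)^{3·-2·1}·(-1)^-2·(+1)^3 = +1.
v=5: a=5^0·(≡4), b=5^2·(≡2) mod 5; (4|5)=+1, (2|5)=-1; (−1)^{0·2·2}·(+1)^2·(-1)^0 = +1.
v=7: a=7^1·(≡4), b=7^-1·(≡2) mod 7; (4|7)=+1, (2|7)=+1; (−1)^{1·-1·3}·(+1)^-1·(+1)^1 = -1.
v=13: a=13^1·(≡3), b=13^0·(≡7) mod 13; (3|13)=+1, (7|13)=-1; (−1)^{1·0·6}·(+1)^0·(-1)^1 = -1.
v=∞: 546 > 0 and 7 > 0  ⇒  (a,b)_∞ = +1.
Ram(546, 7) = {7, 13}; no ℚ_7-point on the conic.

[7, 13]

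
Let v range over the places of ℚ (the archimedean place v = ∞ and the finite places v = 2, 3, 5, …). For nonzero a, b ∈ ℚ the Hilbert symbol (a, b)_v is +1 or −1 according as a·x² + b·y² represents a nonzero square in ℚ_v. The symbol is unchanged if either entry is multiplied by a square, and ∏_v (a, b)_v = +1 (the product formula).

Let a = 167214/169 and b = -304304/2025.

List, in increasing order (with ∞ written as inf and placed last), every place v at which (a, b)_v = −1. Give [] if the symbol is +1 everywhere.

[2, 7, 13, 19]

(a, b) ≡ (174, -19019) mod (ℚ^×)²; places V = {2, 3, 5, 7, 11, 13, 19, 29, 31, ∞}.
(a,b)_∞: sgn(174)=+, sgn(-19019)=−, so +1.
(a,b)_11: α=0, u≡9; β=1, v≡1 (mod 11); (9|11)=+1, (1|11)=+1; sign (−1)^0·+1^1·+1^0 = +1.
(a,b)_29: α=1, u≡1; β=0, v≡13 (mod 29); (1|29)=+1, (13|29)=+1; sign (−1)^0·+1^0·+1^1 = +1.
(a,b)_31: α=2, u≡8; β=0, v≡24 (mod 31); (8|31)=+1, (24|31)=-1; sign (−1)^0·+1^0·-1^2 = +1.
(a,b)_19: α=0, u≡12; β=1, v≡7 (mod 19); (12|19)=-1, (7|19)=+1; sign (−1)^0·-1^1·+1^0 = -1.
(a,b)_7: α=0, u≡5; β=1, v≡6 (mod 7); (5|7)=-1, (6|7)=-1; sign (−1)^0·-1^1·-1^0 = -1.
(a,b)_3: α=1, u≡1; β=-4, v≡1 (mod 3); (1|3)=+1, (1|3)=+1; sign (−1)^0·+1^-4·+1^1 = +1.
(a,b)_13: α=-2, u≡8; β=1, v≡7 (mod 13); (8|13)=-1, (7|13)=-1; sign (−1)^0·-1^1·-1^-2 = -1.
(a,b)_5: α=0, u≡1; β=-2, v≡1 (mod 5); (1|5)=+1, (1|5)=+1; sign (−1)^0·+1^-2·+1^0 = +1.
(a,b)_2: α=1, β=4; u≡7, v≡5 (mod 8); ε(u)ε(v)=1·0, αω(v)=1·1, βω(u)=4·0; sum ≡ 1  ⇒  -1.
(174, -19019 / ℚ) ramifies at {2, 7, 13, 19}: a division algebra.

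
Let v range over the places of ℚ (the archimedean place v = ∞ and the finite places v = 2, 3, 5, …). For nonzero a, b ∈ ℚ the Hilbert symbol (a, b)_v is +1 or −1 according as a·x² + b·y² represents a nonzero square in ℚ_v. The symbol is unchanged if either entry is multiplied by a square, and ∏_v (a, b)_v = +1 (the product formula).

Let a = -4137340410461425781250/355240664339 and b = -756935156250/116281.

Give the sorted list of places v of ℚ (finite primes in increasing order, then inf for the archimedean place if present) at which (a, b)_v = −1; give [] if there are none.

[11, inf]

(a, b) ≡ (-6006, -26) mod (ℚ^×)²; places V = {2, 3, 5, 7, 11, 13, 17, 29, 31, ∞}.
(a,b)_2: α=1, β=1; u≡5, v≡3 (mod 8); ε(u)ε(v)=0·1, αω(v)=1·1, βω(u)=1·1; sum ≡ 0  ⇒  +1.
(a,b)_7: α=1, u≡6; β=2, v≡4 (mod 7); (6|7)=-1, (4|7)=+1; sign (−1)^0·-1^2·+1^1 = +1.
(a,b)_13: α=1, u≡5; β=3, v≡6 (mod 13); (5|13)=-1, (6|13)=-1; sign (−1)^0·-1^3·-1^1 = +1.
(a,b)_3: α=11, u≡2; β=2, v≡1 (mod 3); (2|3)=-1, (1|3)=+1; sign (−1)^0·-1^2·+1^11 = +1.
(a,b)_17: α=-2, u≡3; β=0, v≡9 (mod 17); (3|17)=-1, (9|17)=+1; sign (−1)^0·-1^0·+1^-2 = +1.
(a,b)_∞: sgn(-6006)=−, sgn(-26)=−, so -1.
(a,b)_29: α=2, u≡10; β=0, v≡8 (mod 29); (10|29)=-1, (8|29)=-1; sign (−1)^0·-1^0·-1^2 = +1.
(a,b)_31: α=-4, u≡10; β=-2, v≡19 (mod 31); (10|31)=+1, (19|31)=+1; sign (−1)^0·+1^-2·+1^-4 = +1.
(a,b)_5: α=16, u≡4; β=8, v≡1 (mod 5); (4|5)=+1, (1|5)=+1; sign (−1)^0·+1^8·+1^16 = +1.
(a,b)_11: α=-3, u≡3; β=-2, v≡6 (mod 11); (3|11)=+1, (6|11)=-1; sign (−1)^0·+1^-2·-1^-3 = -1.
(-6006, -26 / ℚ) ramifies at {11, ∞}: a division algebra.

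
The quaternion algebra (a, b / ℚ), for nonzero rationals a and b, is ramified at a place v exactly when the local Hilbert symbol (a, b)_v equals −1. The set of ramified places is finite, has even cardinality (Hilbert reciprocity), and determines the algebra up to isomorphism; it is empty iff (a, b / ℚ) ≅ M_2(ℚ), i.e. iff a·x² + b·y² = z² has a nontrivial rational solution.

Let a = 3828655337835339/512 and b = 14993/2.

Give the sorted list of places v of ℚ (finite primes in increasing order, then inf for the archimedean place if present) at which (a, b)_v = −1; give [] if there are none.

[2, 11, 41, 47]

(a, b) ≡ (16453382, 29986) mod (ℚ^×)²; places V = {2, 3, 11, 17, 29, 37, 41, 47, ∞}.
(a,b)_11: α=1, u≡5; β=1, v≡5 (mod 11); (5|11)=+1, (5|11)=+1; sign (−1)^1·+1^1·+1^1 = -1.
(a,b)_2: α=-9, β=-1; u≡3, v≡1 (mod 8); ε(u)ε(v)=1·0, αω(v)=-9·0, βω(u)=-1·1; sum ≡ 1  ⇒  -1.
(a,b)_3: α=6, u≡2; β=0, v≡1 (mod 3); (2|3)=-1, (1|3)=+1; sign (−1)^0·-1^0·+1^6 = +1.
(a,b)_47: α=2, u≡43; β=1, v≡42 (mod 47); (43|47)=-1, (42|47)=+1; sign (−1)^0·-1^1·+1^2 = -1.
(a,b)_29: α=1, u≡2; β=1, v≡12 (mod 29); (2|29)=-1, (12|29)=-1; sign (−1)^0·-1^1·-1^1 = +1.
(a,b)_17: α=3, u≡1; β=0, v≡8 (mod 17); (1|17)=+1, (8|17)=+1; sign (−1)^0·+1^0·+1^3 = +1.
(a,b)_∞: sgn(16453382)=+, sgn(29986)=+, so +1.
(a,b)_41: α=1, u≡7; β=0, v≡14 (mod 41); (7|41)=-1, (14|41)=-1; sign (−1)^0·-1^0·-1^1 = -1.
(a,b)_37: α=1, u≡18; β=0, v≡4 (mod 37); (18|37)=-1, (4|37)=+1; sign (−1)^0·-1^0·+1^1 = +1.
(16453382, 29986 / ℚ) ramifies at {2, 11, 41, 47}: a division algebra.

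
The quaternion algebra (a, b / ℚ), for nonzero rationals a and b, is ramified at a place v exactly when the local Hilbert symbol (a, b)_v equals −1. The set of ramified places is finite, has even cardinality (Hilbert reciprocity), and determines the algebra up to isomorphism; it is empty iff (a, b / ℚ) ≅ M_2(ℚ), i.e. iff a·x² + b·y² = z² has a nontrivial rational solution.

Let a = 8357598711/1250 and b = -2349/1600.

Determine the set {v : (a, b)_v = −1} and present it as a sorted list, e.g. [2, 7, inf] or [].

[7, 23, 29, 41]

(a, b) ≡ (4211438, -29) mod (ℚ^×)²; places V = {2, 3, 5, 7, 11, 23, 29, 41, ∞}.
(a,b)_41: α=1, u≡22; β=0, v≡29 (mod 41); (22|41)=-1, (29|41)=-1; sign (−1)^0·-1^0·-1^1 = -1.
(a,b)_2: α=-1, β=-6; u≡7, v≡3 (mod 8); ε(u)ε(v)=1·1, αω(v)=-1·1, βω(u)=-6·0; sum ≡ 0  ⇒  +1.
(a,b)_11: α=1, u≡9; β=0, v≡1 (mod 11); (9|11)=+1, (1|11)=+1; sign (−1)^0·+1^0·+1^1 = +1.
(a,b)_29: α=1, u≡26; β=1, v≡7 (mod 29); (26|29)=-1, (7|29)=+1; sign (−1)^0·-1^1·+1^1 = -1.
(a,b)_3: α=4, u≡2; β=4, v≡1 (mod 3); (2|3)=-1, (1|3)=+1; sign (−1)^0·-1^4·+1^4 = +1.
(a,b)_∞: sgn(4211438)=+, sgn(-29)=−, so +1.
(a,b)_5: α=-4, u≡3; β=-2, v≡4 (mod 5); (3|5)=-1, (4|5)=+1; sign (−1)^0·-1^-2·+1^-4 = +1.
(a,b)_7: α=3, u≡6; β=0, v≡6 (mod 7); (6|7)=-1, (6|7)=-1; sign (−1)^0·-1^0·-1^3 = -1.
(a,b)_23: α=1, u≡1; β=0, v≡21 (mod 23); (1|23)=+1, (21|23)=-1; sign (−1)^0·+1^0·-1^1 = -1.
(4211438, -29 / ℚ) ramifies at {7, 23, 29, 41}: a division algebra.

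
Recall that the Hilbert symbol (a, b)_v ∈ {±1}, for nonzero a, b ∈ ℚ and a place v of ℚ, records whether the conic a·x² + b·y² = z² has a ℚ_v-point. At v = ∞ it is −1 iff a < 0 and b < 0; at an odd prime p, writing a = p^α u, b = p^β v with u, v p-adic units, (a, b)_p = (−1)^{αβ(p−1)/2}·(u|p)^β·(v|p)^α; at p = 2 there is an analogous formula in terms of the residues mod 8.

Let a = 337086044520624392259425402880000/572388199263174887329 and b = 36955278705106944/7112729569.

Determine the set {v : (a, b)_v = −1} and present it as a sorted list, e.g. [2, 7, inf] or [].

[2, 7]

(a, b) ≡ (3, 546) mod (ℚ^×)²; places V = {2, 3, 5, 7, 11, 13, 17, 19, 23, 37, 41, ∞}.
(a,b)_11: α=-6, u≡3; β=-4, v≡10 (mod 11); (3|11)=+1, (10|11)=-1; sign (−1)^0·+1^-4·-1^-6 = +1.
(a,b)_17: α=-4, u≡7; β=-2, v≡8 (mod 17); (7|17)=-1, (8|17)=+1; sign (−1)^0·-1^-2·+1^-4 = +1.
(a,b)_5: α=4, u≡2; β=0, v≡1 (mod 5); (2|5)=-1, (1|5)=+1; sign (−1)^0·-1^0·+1^4 = +1.
(a,b)_∞: sgn(3)=+, sgn(546)=+, so +1.
(a,b)_7: α=2, u≡6; β=1, v≡1 (mod 7); (6|7)=-1, (1|7)=+1; sign (−1)^0·-1^1·+1^2 = -1.
(a,b)_37: α=-2, u≡10; β=0, v≡26 (mod 37); (10|37)=+1, (26|37)=+1; sign (−1)^0·+1^0·+1^-2 = +1.
(a,b)_23: α=6, u≡16; β=4, v≡17 (mod 23); (16|23)=+1, (17|23)=-1; sign (−1)^0·+1^4·-1^6 = +1.
(a,b)_3: α=19, u≡1; β=11, v≡2 (mod 3); (1|3)=+1, (2|3)=-1; sign (−1)^1·+1^11·-1^19 = +1.
(a,b)_2: α=20, β=13; u≡3, v≡1 (mod 8); ε(u)ε(v)=1·0, αω(v)=20·0, βω(u)=13·1; sum ≡ 1  ⇒  -1.
(a,b)_41: α=-4, u≡24; β=-2, v≡7 (mod 41); (24|41)=-1, (7|41)=-1; sign (−1)^0·-1^-2·-1^-4 = +1.
(a,b)_13: α=2, u≡1; β=1, v≡4 (mod 13); (1|13)=+1, (4|13)=+1; sign (−1)^0·+1^1·+1^2 = +1.
(a,b)_19: α=2, u≡8; β=0, v≡18 (mod 19); (8|19)=-1, (18|19)=-1; sign (−1)^0·-1^0·-1^2 = +1.
Ram(3, 546) = {2, 7}; no ℚ_2-point on the conic.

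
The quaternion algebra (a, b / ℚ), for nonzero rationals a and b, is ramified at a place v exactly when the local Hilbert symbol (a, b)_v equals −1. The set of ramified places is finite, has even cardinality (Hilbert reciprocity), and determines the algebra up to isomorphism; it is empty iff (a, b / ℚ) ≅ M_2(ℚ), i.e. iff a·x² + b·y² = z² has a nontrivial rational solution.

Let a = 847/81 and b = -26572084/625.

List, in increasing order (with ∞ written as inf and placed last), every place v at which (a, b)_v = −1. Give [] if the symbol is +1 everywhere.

Mod squares: a ≡ 7, b ≡ -54901. Check v ∈ {∞, 2, 3, 5, 7, 11, 23, 31}.
v=7: a=7^1·(≡4), b=7^1·(≡2) mod 7; (4|7)=+1, (2|7)=+1; (−1)^{1·1·3}·(+1)^1·(+1)^1 = -1.
v=2: v_2(a)=0, v_2(b)=2; units ≡ 7, 3 (mod 8); ε·ε+αω+βω = 1·1+0·1+2·0 ≡ 1  ⇒  (a,b)_2 = -1.
v=5: a=5^0·(≡2), b=5^-4·(≡1) mod 5; (2|5)=-1, (1|5)=+1; (−1)^{0·-4·2}·(-1)^-4·(+1)^0 = +1.
v=31: a=31^0·(≡25), b=31^1·(≡22) mod 31; (25|31)=+1, (22|31)=-1; (−1)^{0·1·15}·(+1)^1·(-1)^0 = +1.
v=23: a=23^0·(≡15), b=23^1·(≡7) mod 23; (15|23)=-1, (7|23)=-1; (−1)^{0·1·11}·(-1)^1·(-1)^0 = -1.
v=11: a=11^2·(≡10), b=11^3·(≡5) mod 11; (10|11)=-1, (5|11)=+1; (−1)^{2·3·5}·(-1)^3·(+1)^2 = -1.
v=∞: 7 > 0 and -54901 < 0  ⇒  (a,b)_∞ = +1.
v=3: a=3^-4·(≡1), b=3^0·(≡2) mod 3; (1|3)=+1, (2|3)=-1; (−1)^{-4·0·1}·(+1)^0·(-1)^-4 = +1.
(7, -54901 / ℚ) ramifies at {2, 7, 11, 23}: a division algebra.

[2, 7, 11, 23]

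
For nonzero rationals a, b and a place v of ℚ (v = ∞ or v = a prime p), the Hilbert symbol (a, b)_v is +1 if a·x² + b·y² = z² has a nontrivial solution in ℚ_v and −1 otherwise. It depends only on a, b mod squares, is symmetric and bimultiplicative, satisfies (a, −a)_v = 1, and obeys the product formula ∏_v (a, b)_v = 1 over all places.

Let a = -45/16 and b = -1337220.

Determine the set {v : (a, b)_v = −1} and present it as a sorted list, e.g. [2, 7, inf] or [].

Mod squares: a ≡ -5, b ≡ -37145. Check v ∈ {∞, 2, 3, 5, 17, 19, 23}.
v=5: a=5^1·(≡1), b=5^1·(≡1) mod 5; (1|5)=+1, (1|5)=+1; (−1)^{1·1·2}·(+1)^1·(+1)^1 = +1.
v=17: a=17^0·(≡11), b=17^1·(≡16) mod 17; (11|17)=-1, (16|17)=+1; (−1)^{0·1·8}·(-1)^1·(+1)^0 = -1.
v=3: a=3^2·(≡1), b=3^2·(≡1) mod 3; (1|3)=+1, (1|3)=+1; (−1)^{2·2·1}·(+1)^2·(+1)^2 = +1.
v=∞: -5 < 0 and -37145 < 0  ⇒  (a,b)_∞ = -1.
v=19: a=19^0·(≡15), b=19^1·(≡15) mod 19; (15|19)=-1, (15|19)=-1; (−1)^{0·1·9}·(-1)^1·(-1)^0 = -1.
v=23: a=23^0·(≡13), b=23^1·(≡4) mod 23; (13|23)=+1, (4|23)=+1; (−1)^{0·1·11}·(+1)^1·(+1)^0 = +1.
v=2: v_2(a)=-4, v_2(b)=2; units ≡ 3, 7 (mod 8); ε·ε+αω+βω = 1·1+-4·0+2·1 ≡ 1  ⇒  (a,b)_2 = -1.
Ram(-5, -37145) = {2, 17, 19, ∞}; no ℚ_2-point on the conic.

[2, 17, 19, inf]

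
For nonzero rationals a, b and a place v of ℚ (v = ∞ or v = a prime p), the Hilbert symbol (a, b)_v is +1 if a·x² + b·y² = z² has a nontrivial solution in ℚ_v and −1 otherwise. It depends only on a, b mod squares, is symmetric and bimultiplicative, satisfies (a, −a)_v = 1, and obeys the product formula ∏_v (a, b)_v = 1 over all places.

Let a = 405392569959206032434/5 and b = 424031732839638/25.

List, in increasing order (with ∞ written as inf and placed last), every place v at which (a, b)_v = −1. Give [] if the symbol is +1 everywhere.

[5, 37]

Mod squares: a ≡ 484330, b ≡ 6902. Check v ∈ {∞, 2, 3, 5, 7, 11, 17, 29, 37}.
v=3: a=3^6·(≡1), b=3^2·(≡2) mod 3; (1|3)=+1, (2|3)=-1; (−1)^{6·2·1}·(+1)^2·(-1)^6 = +1.
v=37: a=37^3·(≡23), b=37^2·(≡18) mod 37; (23|37)=-1, (18|37)=-1; (−1)^{3·2·18}·(-1)^2·(-1)^3 = -1.
v=29: a=29^4·(≡9), b=29^3·(≡20) mod 29; (9|29)=+1, (20|29)=+1; (−1)^{4·3·14}·(+1)^3·(+1)^4 = +1.
v=∞: 484330 > 0 and 6902 > 0  ⇒  (a,b)_∞ = +1.
v=2: v_2(a)=1, v_2(b)=1; units ≡ 5, 3 (mod 8); ε·ε+αω+βω = 0·1+1·1+1·1 ≡ 0  ⇒  (a,b)_2 = +1.
v=5: a=5^-1·(≡4), b=5^-2·(≡3) mod 5; (4|5)=+1, (3|5)=-1; (−1)^{-1·-2·2}·(+1)^-2·(-1)^-1 = -1.
v=11: a=11^3·(≡6), b=11^2·(≡5) mod 11; (6|11)=-1, (5|11)=+1; (−1)^{3·2·5}·(-1)^2·(+1)^3 = +1.
v=7: a=7^3·(≡4), b=7^3·(≡3) mod 7; (4|7)=+1, (3|7)=-1; (−1)^{3·3·3}·(+1)^3·(-1)^3 = +1.
v=17: a=17^1·(≡4), b=17^1·(≡2) mod 17; (4|17)=+1, (2|17)=+1; (−1)^{1·1·8}·(+1)^1·(+1)^1 = +1.
(484330, 6902 / ℚ) ramifies at {5, 37}: a division algebra.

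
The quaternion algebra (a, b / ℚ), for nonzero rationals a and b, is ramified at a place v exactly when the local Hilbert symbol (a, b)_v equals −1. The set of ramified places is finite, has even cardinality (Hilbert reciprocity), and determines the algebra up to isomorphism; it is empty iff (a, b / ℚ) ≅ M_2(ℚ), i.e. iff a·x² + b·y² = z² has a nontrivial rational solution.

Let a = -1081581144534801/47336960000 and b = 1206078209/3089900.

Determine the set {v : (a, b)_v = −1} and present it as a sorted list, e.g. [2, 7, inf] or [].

[7, 11]

(a, b) ≡ (-11, 1771) mod (ℚ^×)²; places V = {2, 3, 5, 7, 11, 17, 23, 41, 53, ∞}.
(a,b)_53: α=2, u≡6; β=-2, v≡26 (mod 53); (6|53)=+1, (26|53)=-1; sign (−1)^0·+1^-2·-1^2 = +1.
(a,b)_41: α=-2, u≡30; β=0, v≡33 (mod 41); (30|41)=-1, (33|41)=+1; sign (−1)^0·-1^0·+1^-2 = +1.
(a,b)_5: α=-4, u≡4; β=-2, v≡4 (mod 5); (4|5)=+1, (4|5)=+1; sign (−1)^0·+1^-2·+1^-4 = +1.
(a,b)_17: α=2, u≡11; β=2, v≡5 (mod 17); (11|17)=-1, (5|17)=-1; sign (−1)^0·-1^2·-1^2 = +1.
(a,b)_3: α=2, u≡1; β=0, v≡1 (mod 3); (1|3)=+1, (1|3)=+1; sign (−1)^0·+1^0·+1^2 = +1.
(a,b)_2: α=-12, β=-2; u≡5, v≡3 (mod 8); ε(u)ε(v)=0·1, αω(v)=-12·1, βω(u)=-2·1; sum ≡ 0  ⇒  +1.
(a,b)_23: α=6, u≡18; β=3, v≡6 (mod 23); (18|23)=+1, (6|23)=+1; sign (−1)^0·+1^3·+1^6 = +1.
(a,b)_7: α=0, u≡6; β=3, v≡1 (mod 7); (6|7)=-1, (1|7)=+1; sign (−1)^0·-1^3·+1^0 = -1.
(a,b)_11: α=-1, u≡7; β=-1, v≡7 (mod 11); (7|11)=-1, (7|11)=-1; sign (−1)^1·-1^-1·-1^-1 = -1.
(a,b)_∞: sgn(-11)=−, sgn(1771)=+, so +1.
Ram(-11, 1771) = {7, 11}; no ℚ_7-point on the conic.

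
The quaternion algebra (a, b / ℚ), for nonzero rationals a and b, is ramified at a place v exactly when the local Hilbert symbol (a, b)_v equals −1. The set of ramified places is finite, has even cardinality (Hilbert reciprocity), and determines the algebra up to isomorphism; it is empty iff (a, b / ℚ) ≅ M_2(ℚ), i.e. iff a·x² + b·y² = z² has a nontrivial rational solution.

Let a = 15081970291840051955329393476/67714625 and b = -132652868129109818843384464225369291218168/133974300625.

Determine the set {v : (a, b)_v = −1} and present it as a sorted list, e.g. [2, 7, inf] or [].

[5, 23, 31, 43]

Mod squares: a ≡ 2569465, b ≡ -1435982. Check v ∈ {∞, 2, 3, 5, 7, 11, 17, 19, 23, 31, 37, 43, 53}.
v=2: v_2(a)=2, v_2(b)=3; units ≡ 1, 1 (mod 8); ε·ε+αω+βω = 0·0+2·0+3·0 ≡ 0  ⇒  (a,b)_2 = +1.
v=31: a=31^4·(≡27), b=31^5·(≡3) mod 31; (27|31)=-1, (3|31)=-1; (−1)^{4·5·15}·(-1)^5·(-1)^4 = -1.
v=53: a=53^2·(≡13), b=53^3·(≡25) mod 53; (13|53)=+1, (25|53)=+1; (−1)^{2·3·26}·(+1)^3·(+1)^2 = +1.
v=17: a=17^5·(≡9), b=17^6·(≡13) mod 17; (9|17)=+1, (13|17)=+1; (−1)^{5·6·8}·(+1)^6·(+1)^5 = +1.
v=19: a=19^3·(≡18), b=19^5·(≡4) mod 19; (18|19)=-1, (4|19)=+1; (−1)^{3·5·9}·(-1)^5·(+1)^3 = +1.
v=43: a=43^1·(≡3), b=43^2·(≡7) mod 43; (3|43)=-1, (7|43)=-1; (−1)^{1·2·21}·(-1)^2·(-1)^1 = -1.
v=37: a=37^-1·(≡25), b=37^0·(≡3) mod 37; (25|37)=+1, (3|37)=+1; (−1)^{-1·0·18}·(+1)^0·(+1)^-1 = +1.
v=5: a=5^-3·(≡3), b=5^-4·(≡2) mod 5; (3|5)=-1, (2|5)=-1; (−1)^{-3·-4·2}·(-1)^-4·(-1)^-3 = -1.
v=11: a=11^-4·(≡7), b=11^-8·(≡8) mod 11; (7|11)=-1, (8|11)=-1; (−1)^{-4·-8·5}·(-1)^-8·(-1)^-4 = +1.
v=3: a=3^8·(≡1), b=3^10·(≡1) mod 3; (1|3)=+1, (1|3)=+1; (−1)^{8·10·1}·(+1)^10·(+1)^8 = +1.
v=23: a=23^2·(≡14), b=23^3·(≡5) mod 23; (14|23)=-1, (5|23)=-1; (−1)^{2·3·11}·(-1)^3·(-1)^2 = -1.
v=7: a=7^0·(≡6), b=7^2·(≡6) mod 7; (6|7)=-1, (6|7)=-1; (−1)^{0·2·3}·(-1)^2·(-1)^0 = +1.
v=∞: 2569465 > 0 and -1435982 < 0  ⇒  (a,b)_∞ = +1.
Ram(2569465, -1435982) = {5, 23, 31, 43}; no ℚ_5-point on the conic.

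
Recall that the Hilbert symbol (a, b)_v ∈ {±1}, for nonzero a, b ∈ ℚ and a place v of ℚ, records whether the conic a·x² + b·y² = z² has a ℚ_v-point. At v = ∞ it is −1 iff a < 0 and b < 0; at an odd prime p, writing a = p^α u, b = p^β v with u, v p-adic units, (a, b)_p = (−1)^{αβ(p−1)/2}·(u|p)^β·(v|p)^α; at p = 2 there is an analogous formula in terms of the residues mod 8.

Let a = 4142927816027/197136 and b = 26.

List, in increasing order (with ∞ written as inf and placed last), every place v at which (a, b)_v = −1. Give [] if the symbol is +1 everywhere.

(a, b) ≡ (667667, 26) mod (ℚ^×)²; places V = {2, 3, 7, 11, 13, 23, 29, 37, 47, 53, ∞}.
(a,b)_3: α=-2, u≡2; β=0, v≡2 (mod 3); (2|3)=-1, (2|3)=-1; sign (−1)^0·-1^0·-1^-2 = +1.
(a,b)_11: α=1, u≡6; β=0, v≡4 (mod 11); (6|11)=-1, (4|11)=+1; sign (−1)^0·-1^0·+1^1 = +1.
(a,b)_23: α=1, u≡3; β=0, v≡3 (mod 23); (3|23)=+1, (3|23)=+1; sign (−1)^0·+1^0·+1^1 = +1.
(a,b)_47: α=2, u≡17; β=0, v≡26 (mod 47); (17|47)=+1, (26|47)=-1; sign (−1)^0·+1^0·-1^2 = +1.
(a,b)_29: α=1, u≡19; β=0, v≡26 (mod 29); (19|29)=-1, (26|29)=-1; sign (−1)^0·-1^0·-1^1 = -1.
(a,b)_13: α=1, u≡1; β=1, v≡2 (mod 13); (1|13)=+1, (2|13)=-1; sign (−1)^0·+1^1·-1^1 = -1.
(a,b)_53: α=2, u≡14; β=0, v≡26 (mod 53); (14|53)=-1, (26|53)=-1; sign (−1)^0·-1^0·-1^2 = +1.
(a,b)_∞: sgn(667667)=+, sgn(26)=+, so +1.
(a,b)_37: α=-2, u≡2; β=0, v≡26 (mod 37); (2|37)=-1, (26|37)=+1; sign (−1)^0·-1^0·+1^-2 = +1.
(a,b)_7: α=1, u≡3; β=0, v≡5 (mod 7); (3|7)=-1, (5|7)=-1; sign (−1)^0·-1^0·-1^1 = -1.
(a,b)_2: α=-4, β=1; u≡3, v≡5 (mod 8); ε(u)ε(v)=1·0, αω(v)=-4·1, βω(u)=1·1; sum ≡ 1  ⇒  -1.
Ram(667667, 26) = {2, 7, 13, 29}; no ℚ_2-point on the conic.

[2, 7, 13, 29]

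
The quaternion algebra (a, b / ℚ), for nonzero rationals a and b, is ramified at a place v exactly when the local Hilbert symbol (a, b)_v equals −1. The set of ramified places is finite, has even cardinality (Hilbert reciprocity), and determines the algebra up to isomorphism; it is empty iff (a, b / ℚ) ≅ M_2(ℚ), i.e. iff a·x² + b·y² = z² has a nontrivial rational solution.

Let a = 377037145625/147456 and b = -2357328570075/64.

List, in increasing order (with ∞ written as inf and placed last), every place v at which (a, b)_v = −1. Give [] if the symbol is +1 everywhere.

[23, 37]

(a, b) ≡ (17, -14467) mod (ℚ^×)²; places V = {2, 3, 5, 7, 17, 23, 37, ∞}.
(a,b)_17: α=1, u≡13; β=1, v≡1 (mod 17); (13|17)=+1, (1|17)=+1; sign (−1)^0·+1^1·+1^1 = +1.
(a,b)_7: α=2, u≡5; β=0, v≡4 (mod 7); (5|7)=-1, (4|7)=+1; sign (−1)^0·-1^0·+1^2 = +1.
(a,b)_23: α=2, u≡11; β=3, v≡19 (mod 23); (11|23)=-1, (19|23)=-1; sign (−1)^0·-1^3·-1^2 = -1.
(a,b)_37: α=2, u≡35; β=3, v≡36 (mod 37); (35|37)=-1, (36|37)=+1; sign (−1)^0·-1^3·+1^2 = -1.
(a,b)_5: α=4, u≡3; β=2, v≡3 (mod 5); (3|5)=-1, (3|5)=-1; sign (−1)^0·-1^2·-1^4 = +1.
(a,b)_3: α=-2, u≡2; β=2, v≡2 (mod 3); (2|3)=-1, (2|3)=-1; sign (−1)^0·-1^2·-1^-2 = +1.
(a,b)_2: α=-14, β=-6; u≡1, v≡5 (mod 8); ε(u)ε(v)=0·0, αω(v)=-14·1, βω(u)=-6·0; sum ≡ 0  ⇒  +1.
(a,b)_∞: sgn(17)=+, sgn(-14467)=−, so +1.
Ram(17, -14467) = {23, 37}; no ℚ_23-point on the conic.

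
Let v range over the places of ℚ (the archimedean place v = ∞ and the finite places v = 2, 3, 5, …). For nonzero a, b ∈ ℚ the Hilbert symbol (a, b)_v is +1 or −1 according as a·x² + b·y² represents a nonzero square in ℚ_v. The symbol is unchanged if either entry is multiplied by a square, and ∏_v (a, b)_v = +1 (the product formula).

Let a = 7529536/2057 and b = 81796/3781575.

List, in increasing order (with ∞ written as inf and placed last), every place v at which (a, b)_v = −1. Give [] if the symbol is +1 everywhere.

[7, 17]

Mod squares: a ≡ 17, b ≡ 7. Check v ∈ {∞, 2, 3, 5, 7, 11, 13, 17}.
v=7: a=7^6·(≡6), b=7^-5·(≡1) mod 7; (6|7)=-1, (1|7)=+1; (−1)^{6·-5·3}·(-1)^-5·(+1)^6 = -1.
v=17: a=17^-1·(≡16), b=17^0·(≡6) mod 17; (16|17)=+1, (6|17)=-1; (−1)^{-1·0·8}·(+1)^0·(-1)^-1 = -1.
v=11: a=11^-2·(≡6), b=11^2·(≡10) mod 11; (6|11)=-1, (10|11)=-1; (−1)^{-2·2·5}·(-1)^2·(-1)^-2 = +1.
v=3: a=3^0·(≡2), b=3^-2·(≡1) mod 3; (2|3)=-1, (1|3)=+1; (−1)^{0·-2·1}·(-1)^-2·(+1)^0 = +1.
v=∞: 17 > 0 and 7 > 0  ⇒  (a,b)_∞ = +1.
v=2: v_2(a)=6, v_2(b)=2; units ≡ 1, 7 (mod 8); ε·ε+αω+βω = 0·1+6·0+2·0 ≡ 0  ⇒  (a,b)_2 = +1.
v=13: a=13^0·(≡9), b=13^2·(≡11) mod 13; (9|13)=+1, (11|13)=-1; (−1)^{0·2·6}·(+1)^2·(-1)^0 = +1.
v=5: a=5^0·(≡3), b=5^-2·(≡2) mod 5; (3|5)=-1, (2|5)=-1; (−1)^{0·-2·2}·(-1)^-2·(-1)^0 = +1.
(17, 7 / ℚ) ramifies at {7, 17}: a division algebra.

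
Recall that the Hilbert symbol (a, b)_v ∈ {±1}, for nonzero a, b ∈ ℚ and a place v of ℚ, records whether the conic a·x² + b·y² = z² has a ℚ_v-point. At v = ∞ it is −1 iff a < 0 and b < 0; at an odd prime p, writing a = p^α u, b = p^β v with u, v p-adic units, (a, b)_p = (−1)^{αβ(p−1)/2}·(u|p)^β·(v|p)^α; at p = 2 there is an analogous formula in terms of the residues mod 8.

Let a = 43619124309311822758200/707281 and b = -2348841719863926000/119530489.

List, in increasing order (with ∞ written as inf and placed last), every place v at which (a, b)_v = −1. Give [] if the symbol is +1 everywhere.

Mod squares: a ≡ 62, b ≡ -2415. Check v ∈ {∞, 2, 3, 5, 7, 13, 23, 29, 31}.
v=3: a=3^24·(≡2), b=3^15·(≡2) mod 3; (2|3)=-1, (2|3)=-1; (−1)^{24·15·1}·(-1)^15·(-1)^24 = -1.
v=5: a=5^2·(≡3), b=5^3·(≡3) mod 5; (3|5)=-1, (3|5)=-1; (−1)^{2·3·2}·(-1)^3·(-1)^2 = -1.
v=∞: 62 > 0 and -2415 < 0  ⇒  (a,b)_∞ = +1.
v=7: a=7^2·(≡5), b=7^1·(≡3) mod 7; (5|7)=-1, (3|7)=-1; (−1)^{2·1·3}·(-1)^1·(-1)^2 = -1.
v=31: a=31^3·(≡1), b=31^2·(≡23) mod 31; (1|31)=+1, (23|31)=-1; (−1)^{3·2·15}·(+1)^2·(-1)^3 = -1.
v=13: a=13^0·(≡4), b=13^-2·(≡9) mod 13; (4|13)=+1, (9|13)=+1; (−1)^{0·-2·6}·(+1)^-2·(+1)^0 = +1.
v=23: a=23^2·(≡2), b=23^3·(≡15) mod 23; (2|23)=+1, (15|23)=-1; (−1)^{2·3·11}·(+1)^3·(-1)^2 = +1.
v=2: v_2(a)=3, v_2(b)=4; units ≡ 7, 1 (mod 8); ε·ε+αω+βω = 1·0+3·0+4·0 ≡ 0  ⇒  (a,b)_2 = +1.
v=29: a=29^-4·(≡9), b=29^-4·(≡2) mod 29; (9|29)=+1, (2|29)=-1; (−1)^{-4·-4·14}·(+1)^-4·(-1)^-4 = +1.
(62, -2415 / ℚ) ramifies at {3, 5, 7, 31}: a division algebra.

[3, 5, 7, 31]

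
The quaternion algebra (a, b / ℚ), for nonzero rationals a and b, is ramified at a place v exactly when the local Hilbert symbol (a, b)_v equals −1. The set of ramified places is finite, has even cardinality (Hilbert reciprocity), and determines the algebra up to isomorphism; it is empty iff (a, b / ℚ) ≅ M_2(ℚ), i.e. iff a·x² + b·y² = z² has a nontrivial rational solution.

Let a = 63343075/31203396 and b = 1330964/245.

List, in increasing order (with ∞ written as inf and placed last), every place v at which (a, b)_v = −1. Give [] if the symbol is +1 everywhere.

[5, 37]

(a, b) ≡ (1147, 3145) mod (ℚ^×)²; places V = {2, 3, 5, 7, 17, 19, 23, 31, 37, 47, ∞}.
(a,b)_2: α=-2, β=2; u≡3, v≡1 (mod 8); ε(u)ε(v)=1·0, αω(v)=-2·0, βω(u)=2·1; sum ≡ 0  ⇒  +1.
(a,b)_17: α=0, u≡15; β=1, v≡1 (mod 17); (15|17)=+1, (1|17)=+1; sign (−1)^0·+1^1·+1^0 = +1.
(a,b)_5: α=2, u≡3; β=-1, v≡1 (mod 5); (3|5)=-1, (1|5)=+1; sign (−1)^0·-1^-1·+1^2 = -1.
(a,b)_31: α=1, u≡23; β=0, v≡7 (mod 31); (23|31)=-1, (7|31)=+1; sign (−1)^0·-1^0·+1^1 = +1.
(a,b)_7: α=-4, u≡3; β=-2, v≡1 (mod 7); (3|7)=-1, (1|7)=+1; sign (−1)^0·-1^-2·+1^-4 = +1.
(a,b)_47: α=2, u≡26; β=0, v≡30 (mod 47); (26|47)=-1, (30|47)=-1; sign (−1)^0·-1^0·-1^2 = +1.
(a,b)_3: α=-2, u≡1; β=0, v≡1 (mod 3); (1|3)=+1, (1|3)=+1; sign (−1)^0·+1^0·+1^-2 = +1.
(a,b)_23: α=0, u≡7; β=2, v≡19 (mod 23); (7|23)=-1, (19|23)=-1; sign (−1)^0·-1^2·-1^0 = +1.
(a,b)_19: α=-2, u≡4; β=0, v≡12 (mod 19); (4|19)=+1, (12|19)=-1; sign (−1)^0·+1^0·-1^-2 = +1.
(a,b)_37: α=1, u≡22; β=1, v≡10 (mod 37); (22|37)=-1, (10|37)=+1; sign (−1)^0·-1^1·+1^1 = -1.
(a,b)_∞: sgn(1147)=+, sgn(3145)=+, so +1.
(1147, 3145 / ℚ) ramifies at {5, 37}: a division algebra.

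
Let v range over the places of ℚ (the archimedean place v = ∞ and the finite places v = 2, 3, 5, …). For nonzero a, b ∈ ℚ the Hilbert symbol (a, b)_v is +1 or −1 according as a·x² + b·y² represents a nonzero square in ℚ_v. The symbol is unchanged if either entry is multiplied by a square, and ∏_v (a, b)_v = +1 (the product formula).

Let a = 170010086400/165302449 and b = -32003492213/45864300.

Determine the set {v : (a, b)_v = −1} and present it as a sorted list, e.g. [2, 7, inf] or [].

(a, b) ≡ (11, -231) mod (ℚ^×)²; places V = {2, 3, 5, 7, 11, 13, 17, 19, 23, 29, 37, 43, ∞}.
(a,b)_23: α=-2, u≡15; β=-2, v≡5 (mod 23); (15|23)=-1, (5|23)=-1; sign (−1)^0·-1^-2·-1^-2 = +1.
(a,b)_43: α=-2, u≡38; β=0, v≡37 (mod 43); (38|43)=+1, (37|43)=-1; sign (−1)^0·+1^0·-1^-2 = +1.
(a,b)_19: α=0, u≡17; β=2, v≡9 (mod 19); (17|19)=+1, (9|19)=+1; sign (−1)^0·+1^2·+1^0 = +1.
(a,b)_13: α=-2, u≡11; β=0, v≡9 (mod 13); (11|13)=-1, (9|13)=+1; sign (−1)^0·-1^0·+1^-2 = +1.
(a,b)_2: α=10, β=-2; u≡3, v≡1 (mod 8); ε(u)ε(v)=1·0, αω(v)=10·0, βω(u)=-2·1; sum ≡ 0  ⇒  +1.
(a,b)_3: α=2, u≡2; β=-1, v≡1 (mod 3); (2|3)=-1, (1|3)=+1; sign (−1)^0·-1^-1·+1^2 = -1.
(a,b)_17: α=0, u≡12; β=-2, v≡12 (mod 17); (12|17)=-1, (12|17)=-1; sign (−1)^0·-1^-2·-1^0 = +1.
(a,b)_11: α=1, u≡1; β=1, v≡1 (mod 11); (1|11)=+1, (1|11)=+1; sign (−1)^1·+1^1·+1^1 = -1.
(a,b)_∞: sgn(11)=+, sgn(-231)=−, so +1.
(a,b)_37: α=2, u≡10; β=2, v≡4 (mod 37); (10|37)=+1, (4|37)=+1; sign (−1)^0·+1^2·+1^2 = +1.
(a,b)_5: α=2, u≡4; β=-2, v≡1 (mod 5); (4|5)=+1, (1|5)=+1; sign (−1)^0·+1^-2·+1^2 = +1.
(a,b)_29: α=0, u≡21; β=2, v≡22 (mod 29); (21|29)=-1, (22|29)=+1; sign (−1)^0·-1^2·+1^0 = +1.
(a,b)_7: α=2, u≡1; β=1, v≡1 (mod 7); (1|7)=+1, (1|7)=+1; sign (−1)^0·+1^1·+1^2 = +1.
(11, -231 / ℚ) ramifies at {3, 11}: a division algebra.

[3, 11]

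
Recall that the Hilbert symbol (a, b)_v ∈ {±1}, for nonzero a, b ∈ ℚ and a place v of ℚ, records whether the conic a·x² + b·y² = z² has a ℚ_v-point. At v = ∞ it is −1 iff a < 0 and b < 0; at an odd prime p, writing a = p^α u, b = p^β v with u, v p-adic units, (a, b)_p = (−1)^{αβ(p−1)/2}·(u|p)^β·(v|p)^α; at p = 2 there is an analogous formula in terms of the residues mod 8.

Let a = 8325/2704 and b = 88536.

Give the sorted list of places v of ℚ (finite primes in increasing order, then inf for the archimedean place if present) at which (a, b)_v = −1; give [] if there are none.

(a, b) ≡ (37, 22134) mod (ℚ^×)²; places V = {2, 3, 5, 7, 13, 17, 31, 37, ∞}.
(a,b)_37: α=1, u≡1; β=0, v≡32 (mod 37); (1|37)=+1, (32|37)=-1; sign (−1)^0·+1^0·-1^1 = -1.
(a,b)_2: α=-4, β=3; u≡5, v≡3 (mod 8); ε(u)ε(v)=0·1, αω(v)=-4·1, βω(u)=3·1; sum ≡ 1  ⇒  -1.
(a,b)_3: α=2, u≡1; β=1, v≡1 (mod 3); (1|3)=+1, (1|3)=+1; sign (−1)^0·+1^1·+1^2 = +1.
(a,b)_∞: sgn(37)=+, sgn(22134)=+, so +1.
(a,b)_31: α=0, u≡29; β=1, v≡4 (mod 31); (29|31)=-1, (4|31)=+1; sign (−1)^0·-1^1·+1^0 = -1.
(a,b)_13: α=-2, u≡6; β=0, v≡6 (mod 13); (6|13)=-1, (6|13)=-1; sign (−1)^0·-1^0·-1^-2 = +1.
(a,b)_17: α=0, u≡12; β=1, v≡6 (mod 17); (12|17)=-1, (6|17)=-1; sign (−1)^0·-1^1·-1^0 = -1.
(a,b)_5: α=2, u≡2; β=0, v≡1 (mod 5); (2|5)=-1, (1|5)=+1; sign (−1)^0·-1^0·+1^2 = +1.
(a,b)_7: α=0, u≡1; β=1, v≡6 (mod 7); (1|7)=+1, (6|7)=-1; sign (−1)^0·+1^1·-1^0 = +1.
(37, 22134 / ℚ) ramifies at {2, 17, 31, 37}: a division algebra.

[2, 17, 31, 37]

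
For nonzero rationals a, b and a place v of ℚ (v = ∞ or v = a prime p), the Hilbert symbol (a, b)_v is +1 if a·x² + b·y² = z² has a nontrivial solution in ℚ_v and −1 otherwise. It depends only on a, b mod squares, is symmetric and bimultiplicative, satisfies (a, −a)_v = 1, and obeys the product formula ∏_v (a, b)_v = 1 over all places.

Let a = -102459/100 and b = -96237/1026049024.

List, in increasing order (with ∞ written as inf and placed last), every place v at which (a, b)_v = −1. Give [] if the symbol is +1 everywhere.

(a, b) ≡ (-2091, -37) mod (ℚ^×)²; places V = {2, 3, 5, 7, 11, 13, 17, 37, 41, ∞}.
(a,b)_11: α=0, u≡6; β=-2, v≡10 (mod 11); (6|11)=-1, (10|11)=-1; sign (−1)^0·-1^-2·-1^0 = +1.
(a,b)_7: α=2, u≡1; β=-2, v≡5 (mod 7); (1|7)=+1, (5|7)=-1; sign (−1)^0·+1^-2·-1^2 = +1.
(a,b)_17: α=1, u≡13; β=2, v≡10 (mod 17); (13|17)=+1, (10|17)=-1; sign (−1)^0·+1^2·-1^1 = -1.
(a,b)_3: α=1, u≡2; β=2, v≡2 (mod 3); (2|3)=-1, (2|3)=-1; sign (−1)^0·-1^2·-1^1 = -1.
(a,b)_∞: sgn(-2091)=−, sgn(-37)=−, so -1.
(a,b)_5: α=-2, u≡4; β=0, v≡2 (mod 5); (4|5)=+1, (2|5)=-1; sign (−1)^0·+1^0·-1^-2 = +1.
(a,b)_37: α=0, u≡14; β=1, v≡1 (mod 37); (14|37)=-1, (1|37)=+1; sign (−1)^0·-1^1·+1^0 = -1.
(a,b)_13: α=0, u≡8; β=-2, v≡8 (mod 13); (8|13)=-1, (8|13)=-1; sign (−1)^0·-1^-2·-1^0 = +1.
(a,b)_41: α=1, u≡32; β=0, v≡5 (mod 41); (32|41)=+1, (5|41)=+1; sign (−1)^0·+1^0·+1^1 = +1.
(a,b)_2: α=-2, β=-10; u≡5, v≡3 (mod 8); ε(u)ε(v)=0·1, αω(v)=-2·1, βω(u)=-10·1; sum ≡ 0  ⇒  +1.
(-2091, -37 / ℚ) ramifies at {3, 17, 37, ∞}: a division algebra.

[3, 17, 37, inf]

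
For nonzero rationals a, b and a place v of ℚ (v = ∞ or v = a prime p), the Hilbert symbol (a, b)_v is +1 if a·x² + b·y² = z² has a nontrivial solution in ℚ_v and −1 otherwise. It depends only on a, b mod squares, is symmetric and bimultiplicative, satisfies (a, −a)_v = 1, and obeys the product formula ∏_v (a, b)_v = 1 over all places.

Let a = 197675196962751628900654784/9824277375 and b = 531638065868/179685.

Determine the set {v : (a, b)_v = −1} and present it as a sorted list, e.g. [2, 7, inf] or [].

(a, b) ≡ (16445, 255255) mod (ℚ^×)²; places V = {2, 3, 5, 7, 11, 13, 17, 23, 31, ∞}.
(a,b)_13: α=9, u≡4; β=3, v≡7 (mod 13); (4|13)=+1, (7|13)=-1; sign (−1)^0·+1^3·-1^9 = -1.
(a,b)_17: α=0, u≡6; β=1, v≡15 (mod 17); (6|17)=-1, (15|17)=+1; sign (−1)^0·-1^1·+1^0 = -1.
(a,b)_∞: sgn(16445)=+, sgn(255255)=+, so +1.
(a,b)_31: α=4, u≡6; β=2, v≡4 (mod 31); (6|31)=-1, (4|31)=+1; sign (−1)^0·-1^2·+1^4 = +1.
(a,b)_2: α=6, β=2; u≡5, v≡7 (mod 8); ε(u)ε(v)=0·1, αω(v)=6·0, βω(u)=2·1; sum ≡ 0  ⇒  +1.
(a,b)_5: α=-3, u≡1; β=-1, v≡4 (mod 5); (1|5)=+1, (4|5)=+1; sign (−1)^0·+1^-1·+1^-3 = +1.
(a,b)_7: α=2, u≡4; β=1, v≡1 (mod 7); (4|7)=+1, (1|7)=+1; sign (−1)^0·+1^1·+1^2 = +1.
(a,b)_23: α=5, u≡9; β=2, v≡16 (mod 23); (9|23)=+1, (16|23)=+1; sign (−1)^0·+1^2·+1^5 = +1.
(a,b)_11: α=-3, u≡2; β=-3, v≡10 (mod 11); (2|11)=-1, (10|11)=-1; sign (−1)^1·-1^-3·-1^-3 = -1.
(a,b)_3: α=-10, u≡2; β=-3, v≡2 (mod 3); (2|3)=-1, (2|3)=-1; sign (−1)^0·-1^-3·-1^-10 = -1.
(16445, 255255 / ℚ) ramifies at {3, 11, 13, 17}: a division algebra.

[3, 11, 13, 17]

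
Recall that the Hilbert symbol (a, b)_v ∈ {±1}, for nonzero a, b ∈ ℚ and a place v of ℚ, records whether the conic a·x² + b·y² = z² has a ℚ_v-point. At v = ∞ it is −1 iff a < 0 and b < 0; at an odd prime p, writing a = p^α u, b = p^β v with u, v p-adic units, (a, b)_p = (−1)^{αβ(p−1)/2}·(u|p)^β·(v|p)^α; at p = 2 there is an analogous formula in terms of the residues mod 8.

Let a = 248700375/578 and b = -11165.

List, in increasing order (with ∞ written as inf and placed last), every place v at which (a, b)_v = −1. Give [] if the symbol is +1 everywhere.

[5, 11]

Mod squares: a ≡ 2030, b ≡ -11165. Check v ∈ {∞, 2, 3, 5, 7, 11, 17, 29}.
v=7: a=7^1·(≡5), b=7^1·(≡1) mod 7; (5|7)=-1, (1|7)=+1; (−1)^{1·1·3}·(-1)^1·(+1)^1 = +1.
v=11: a=11^2·(≡6), b=11^1·(≡8) mod 11; (6|11)=-1, (8|11)=-1; (−1)^{2·1·5}·(-1)^1·(-1)^2 = -1.
v=3: a=3^4·(≡2), b=3^0·(≡1) mod 3; (2|3)=-1, (1|3)=+1; (−1)^{4·0·1}·(-1)^0·(+1)^4 = +1.
v=5: a=5^3·(≡1), b=5^1·(≡2) mod 5; (1|5)=+1, (2|5)=-1; (−1)^{3·1·2}·(+1)^1·(-1)^3 = -1.
v=∞: 2030 > 0 and -11165 < 0  ⇒  (a,b)_∞ = +1.
v=17: a=17^-2·(≡7), b=17^0·(≡4) mod 17; (7|17)=-1, (4|17)=+1; (−1)^{-2·0·8}·(-1)^0·(+1)^-2 = +1.
v=29: a=29^1·(≡17), b=29^1·(≡21) mod 29; (17|29)=-1, (21|29)=-1; (−1)^{1·1·14}·(-1)^1·(-1)^1 = +1.
v=2: v_2(a)=-1, v_2(b)=0; units ≡ 7, 3 (mod 8); ε·ε+αω+βω = 1·1+-1·1+0·0 ≡ 0  ⇒  (a,b)_2 = +1.
|Ram(2030, -11165)| = 2, even; anisotropic at {5, 11}.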